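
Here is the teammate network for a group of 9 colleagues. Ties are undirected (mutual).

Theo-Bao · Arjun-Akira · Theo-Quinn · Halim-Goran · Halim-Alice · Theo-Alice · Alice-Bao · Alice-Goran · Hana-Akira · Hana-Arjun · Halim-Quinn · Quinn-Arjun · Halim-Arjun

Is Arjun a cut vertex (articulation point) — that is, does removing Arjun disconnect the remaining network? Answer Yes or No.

Removing Arjun leaves {Alice, Bao, Goran, Halim, Quinn, and Theo} with no path to {Akira and Hana}, so the network splits into 2 components. Arjun is a cut vertex.

Yes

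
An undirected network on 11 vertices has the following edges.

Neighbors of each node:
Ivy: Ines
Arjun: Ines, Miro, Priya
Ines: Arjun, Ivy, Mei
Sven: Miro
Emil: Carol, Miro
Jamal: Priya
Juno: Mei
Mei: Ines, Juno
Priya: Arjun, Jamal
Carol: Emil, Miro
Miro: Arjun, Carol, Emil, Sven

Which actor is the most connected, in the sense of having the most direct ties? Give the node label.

Degrees — Arjun:3, Carol:2, Emil:2, Ines:3, Ivy:1, Jamal:1, Juno:1, Mei:2, Miro:4, Priya:2, Sven:1.
The maximum is 4, attained only by Miro.

Miro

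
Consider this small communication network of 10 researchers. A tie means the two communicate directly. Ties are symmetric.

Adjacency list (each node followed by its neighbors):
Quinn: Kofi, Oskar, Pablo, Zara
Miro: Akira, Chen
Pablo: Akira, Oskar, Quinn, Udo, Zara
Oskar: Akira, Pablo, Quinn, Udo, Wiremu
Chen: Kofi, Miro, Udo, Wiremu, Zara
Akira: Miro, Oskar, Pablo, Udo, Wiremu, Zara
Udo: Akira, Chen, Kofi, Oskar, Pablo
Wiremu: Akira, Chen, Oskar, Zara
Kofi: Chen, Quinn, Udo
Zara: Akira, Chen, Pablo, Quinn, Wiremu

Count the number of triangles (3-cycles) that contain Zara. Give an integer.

Zara's neighbors: Akira, Chen, Pablo, Quinn, and Wiremu.
Neighbor pairs that are themselves tied: Zara–Akira–Pablo; Zara–Akira–Wiremu; Zara–Chen–Wiremu; Zara–Pablo–Quinn. Each forms one triangle with Zara, for 4 in total.

4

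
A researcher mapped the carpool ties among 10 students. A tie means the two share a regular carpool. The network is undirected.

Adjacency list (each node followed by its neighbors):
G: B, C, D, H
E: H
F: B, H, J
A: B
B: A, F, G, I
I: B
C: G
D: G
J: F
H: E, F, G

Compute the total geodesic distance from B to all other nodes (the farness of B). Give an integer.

15

Distances from B: A:1, C:2, D:2, E:3, F:1, G:1, H:2, I:1, J:2.
Sum = 1 + 2 + 2 + 3 + 1 + 1 + 2 + 1 + 2 = 15.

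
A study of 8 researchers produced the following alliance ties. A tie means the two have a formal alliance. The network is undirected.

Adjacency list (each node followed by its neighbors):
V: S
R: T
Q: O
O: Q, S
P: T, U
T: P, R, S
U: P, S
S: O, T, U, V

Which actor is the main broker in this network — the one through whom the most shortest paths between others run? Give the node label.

S

Unnormalized betweenness of each node: O:6, P:1, Q:0, R:0, S:15, T:8, U:2, V:0.
S has the largest value, 15, making it the main broker — the node through which the most shortest paths run.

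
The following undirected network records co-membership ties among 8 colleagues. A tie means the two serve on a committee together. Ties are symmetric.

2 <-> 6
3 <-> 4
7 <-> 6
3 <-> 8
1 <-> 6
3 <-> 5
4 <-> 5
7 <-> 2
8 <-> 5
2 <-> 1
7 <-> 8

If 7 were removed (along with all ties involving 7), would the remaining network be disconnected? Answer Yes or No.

Yes

Removing 7 leaves {1, 2, and 6} with no path to {3, 4, 5, and 8}, so the network splits into 2 components. 7 is a cut vertex.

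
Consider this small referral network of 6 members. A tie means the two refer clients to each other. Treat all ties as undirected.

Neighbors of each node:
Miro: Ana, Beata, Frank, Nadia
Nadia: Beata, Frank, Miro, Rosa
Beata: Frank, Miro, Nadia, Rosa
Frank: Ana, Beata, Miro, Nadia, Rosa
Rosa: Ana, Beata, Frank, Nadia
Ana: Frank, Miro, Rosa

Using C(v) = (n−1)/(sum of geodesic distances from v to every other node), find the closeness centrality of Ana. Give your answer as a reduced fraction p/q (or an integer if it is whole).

Distances from Ana: Beata:2, Frank:1, Miro:1, Nadia:2, Rosa:1. Sum = 7.
n = 6, so closeness = 5/7.

5/7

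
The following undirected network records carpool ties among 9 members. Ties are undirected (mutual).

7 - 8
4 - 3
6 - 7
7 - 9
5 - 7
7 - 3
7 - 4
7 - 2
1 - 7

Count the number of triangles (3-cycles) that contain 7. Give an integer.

1

7's neighbors: 1, 2, 3, 4, 5, 6, 8, and 9.
Neighbor pairs that are themselves tied: 7–3–4. Each forms one triangle with 7, for 1 in total.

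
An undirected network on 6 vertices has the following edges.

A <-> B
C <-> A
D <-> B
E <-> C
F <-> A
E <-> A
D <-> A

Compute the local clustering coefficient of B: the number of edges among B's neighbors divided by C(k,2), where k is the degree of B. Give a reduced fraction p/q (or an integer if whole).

1

B's neighbors: A and D (k = 2).
Possible neighbor pairs: C(2,2) = 1. Edges among them: A–D → e = 1.
Clustering(B) = 1/1.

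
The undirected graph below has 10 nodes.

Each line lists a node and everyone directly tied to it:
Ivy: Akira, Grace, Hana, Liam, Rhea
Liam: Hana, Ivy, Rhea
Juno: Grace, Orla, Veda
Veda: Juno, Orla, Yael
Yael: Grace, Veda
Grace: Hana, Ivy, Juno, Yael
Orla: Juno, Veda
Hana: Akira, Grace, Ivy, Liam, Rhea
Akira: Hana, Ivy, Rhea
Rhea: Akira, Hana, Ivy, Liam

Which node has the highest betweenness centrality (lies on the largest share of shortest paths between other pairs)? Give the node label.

Unnormalized betweenness of each node: Akira:0, Grace:41/2, Hana:47/6, Ivy:47/6, Juno:9, Liam:0, Orla:0, Rhea:1/3, Veda:3/2, Yael:3.
Grace has the largest value, 41/2, making it the main broker — the node through which the most shortest paths run.

Grace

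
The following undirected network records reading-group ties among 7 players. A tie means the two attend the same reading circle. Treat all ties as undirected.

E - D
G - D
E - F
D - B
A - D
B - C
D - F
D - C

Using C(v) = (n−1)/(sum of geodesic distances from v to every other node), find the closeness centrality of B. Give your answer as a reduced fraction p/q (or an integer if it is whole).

3/5

Distances from B: A:2, C:1, D:1, E:2, F:2, G:2. Sum = 10.
n = 7, so closeness = 6/10 = 3/5.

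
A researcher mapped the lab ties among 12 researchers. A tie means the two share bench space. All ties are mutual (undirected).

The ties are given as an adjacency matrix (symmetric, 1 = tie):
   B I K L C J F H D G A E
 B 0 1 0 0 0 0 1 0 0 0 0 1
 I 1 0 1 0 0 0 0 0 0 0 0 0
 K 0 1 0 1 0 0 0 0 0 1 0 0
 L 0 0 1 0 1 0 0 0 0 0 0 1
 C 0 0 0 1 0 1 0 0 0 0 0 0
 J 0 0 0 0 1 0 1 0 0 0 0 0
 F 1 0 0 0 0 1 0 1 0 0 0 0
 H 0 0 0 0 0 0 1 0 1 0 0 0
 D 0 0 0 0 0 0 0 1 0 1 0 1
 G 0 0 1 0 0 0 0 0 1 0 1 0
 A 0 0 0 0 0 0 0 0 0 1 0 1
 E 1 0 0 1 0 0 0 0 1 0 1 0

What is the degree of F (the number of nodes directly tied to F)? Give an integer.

F is directly tied to B, H, and J. That is 3 neighbors, so the degree of F is 3.

3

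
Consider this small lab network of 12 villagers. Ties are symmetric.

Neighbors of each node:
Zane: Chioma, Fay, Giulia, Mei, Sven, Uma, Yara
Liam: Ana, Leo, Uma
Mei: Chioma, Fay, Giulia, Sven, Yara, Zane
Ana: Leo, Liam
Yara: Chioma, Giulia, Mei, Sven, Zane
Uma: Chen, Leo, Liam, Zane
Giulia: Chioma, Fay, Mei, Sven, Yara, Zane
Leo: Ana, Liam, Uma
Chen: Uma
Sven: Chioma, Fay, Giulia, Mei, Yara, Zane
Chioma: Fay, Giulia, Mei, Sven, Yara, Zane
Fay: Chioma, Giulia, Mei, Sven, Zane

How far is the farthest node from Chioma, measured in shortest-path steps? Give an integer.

Distances from Chioma: Ana:4, Chen:3, Fay:1, Giulia:1, Leo:3, Liam:3, Mei:1, Sven:1, Uma:2, Yara:1, Zane:1.
The largest is 4 (to Ana), so the eccentricity of Chioma is 4.

4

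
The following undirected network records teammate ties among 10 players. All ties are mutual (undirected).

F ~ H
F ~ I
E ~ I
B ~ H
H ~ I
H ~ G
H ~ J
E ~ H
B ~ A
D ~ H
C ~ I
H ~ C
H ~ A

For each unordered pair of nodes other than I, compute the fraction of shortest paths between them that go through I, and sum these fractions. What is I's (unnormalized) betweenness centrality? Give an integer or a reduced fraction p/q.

3/2

Pairs whose geodesics pass through I — E–F: 1/2; E–C: 1/2; F–C: 1/2.
All other pairs contribute 0.
Summing the contributions gives betweenness(I) = 3/2.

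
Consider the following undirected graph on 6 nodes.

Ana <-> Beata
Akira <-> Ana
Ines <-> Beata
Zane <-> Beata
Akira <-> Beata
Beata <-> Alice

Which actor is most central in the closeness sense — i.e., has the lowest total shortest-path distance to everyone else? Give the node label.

Beata

Farness (sum of distances to all others) for each node — Akira:8, Alice:9, Ana:8, Beata:5, Ines:9, Zane:9.
The smallest farness is 5, for Beata, so Beata has the highest closeness.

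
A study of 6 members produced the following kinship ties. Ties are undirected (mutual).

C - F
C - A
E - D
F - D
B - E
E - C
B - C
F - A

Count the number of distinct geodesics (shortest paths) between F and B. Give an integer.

The shortest distance is 2, and the only length-2 path is F–C–B. So there is exactly 1 shortest path.

1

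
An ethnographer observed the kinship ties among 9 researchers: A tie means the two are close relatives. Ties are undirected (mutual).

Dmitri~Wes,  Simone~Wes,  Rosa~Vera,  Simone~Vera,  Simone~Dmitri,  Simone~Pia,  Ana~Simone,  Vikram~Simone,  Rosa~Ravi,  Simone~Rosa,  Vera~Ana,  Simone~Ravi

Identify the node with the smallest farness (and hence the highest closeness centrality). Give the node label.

Simone

Farness (sum of distances to all others) for each node — Ana:14, Dmitri:14, Pia:15, Ravi:14, Rosa:13, Simone:8, Vera:13, Vikram:15, Wes:14.
The smallest farness is 8, for Simone, so Simone has the highest closeness.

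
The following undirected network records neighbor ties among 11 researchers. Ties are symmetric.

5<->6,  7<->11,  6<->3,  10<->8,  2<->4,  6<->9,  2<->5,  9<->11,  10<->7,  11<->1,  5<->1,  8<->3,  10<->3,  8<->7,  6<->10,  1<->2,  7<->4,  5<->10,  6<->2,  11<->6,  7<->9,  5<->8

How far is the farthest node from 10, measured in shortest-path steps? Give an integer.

Distances from 10: 1:2, 2:2, 3:1, 4:2, 5:1, 6:1, 7:1, 8:1, 9:2, 11:2.
The largest is 2 (to 2, 1, 11, 9, and 4), so the eccentricity of 10 is 2.

2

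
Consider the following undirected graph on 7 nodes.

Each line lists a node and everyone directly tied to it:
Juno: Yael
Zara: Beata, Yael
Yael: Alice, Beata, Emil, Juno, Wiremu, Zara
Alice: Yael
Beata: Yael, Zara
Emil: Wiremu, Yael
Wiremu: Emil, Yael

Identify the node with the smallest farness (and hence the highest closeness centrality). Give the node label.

Yael

Farness (sum of distances to all others) for each node — Alice:11, Beata:10, Emil:10, Juno:11, Wiremu:10, Yael:6, Zara:10.
The smallest farness is 6, for Yael, so Yael has the highest closeness.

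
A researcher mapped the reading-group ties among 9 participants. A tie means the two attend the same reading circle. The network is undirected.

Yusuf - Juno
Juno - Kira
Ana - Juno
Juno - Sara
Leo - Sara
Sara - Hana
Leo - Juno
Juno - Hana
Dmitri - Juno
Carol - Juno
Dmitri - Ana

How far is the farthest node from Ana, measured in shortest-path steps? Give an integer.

Distances from Ana: Carol:2, Dmitri:1, Hana:2, Juno:1, Kira:2, Leo:2, Sara:2, Yusuf:2.
The largest is 2 (to Kira, Sara, Yusuf, Hana, Carol, and Leo), so the eccentricity of Ana is 2.

2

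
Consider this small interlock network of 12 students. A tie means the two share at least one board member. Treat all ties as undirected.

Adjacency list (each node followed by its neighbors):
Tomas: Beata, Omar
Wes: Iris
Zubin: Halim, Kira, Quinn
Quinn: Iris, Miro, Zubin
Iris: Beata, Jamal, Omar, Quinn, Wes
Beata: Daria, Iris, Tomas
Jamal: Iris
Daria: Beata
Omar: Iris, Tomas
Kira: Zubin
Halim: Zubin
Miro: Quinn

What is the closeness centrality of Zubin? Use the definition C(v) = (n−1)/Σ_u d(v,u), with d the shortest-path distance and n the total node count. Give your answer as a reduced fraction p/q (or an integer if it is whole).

11/27

Distances from Zubin: Beata:3, Daria:4, Halim:1, Iris:2, Jamal:3, Kira:1, Miro:2, Omar:3, Quinn:1, Tomas:4, Wes:3. Sum = 27.
n = 12, so closeness = 11/27.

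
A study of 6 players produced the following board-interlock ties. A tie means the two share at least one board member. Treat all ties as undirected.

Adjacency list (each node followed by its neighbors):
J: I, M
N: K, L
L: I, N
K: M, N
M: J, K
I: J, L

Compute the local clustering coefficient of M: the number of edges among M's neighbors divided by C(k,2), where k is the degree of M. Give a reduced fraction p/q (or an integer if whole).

0

M's neighbors: J and K (k = 2).
Possible neighbor pairs: C(2,2) = 1. Edges among them: none → e = 0.
Clustering(M) = 0/1.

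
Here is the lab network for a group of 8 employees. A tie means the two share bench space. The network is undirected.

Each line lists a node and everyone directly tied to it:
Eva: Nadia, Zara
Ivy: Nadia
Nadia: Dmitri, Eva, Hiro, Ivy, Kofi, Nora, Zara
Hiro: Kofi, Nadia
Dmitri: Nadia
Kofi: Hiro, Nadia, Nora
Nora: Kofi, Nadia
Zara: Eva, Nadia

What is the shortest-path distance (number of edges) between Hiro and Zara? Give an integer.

2

One shortest route is Hiro – Nadia – Zara, which uses 2 edges, and Hiro and Zara are not directly tied, so nothing shorter exists. So d(Hiro,Zara) = 2.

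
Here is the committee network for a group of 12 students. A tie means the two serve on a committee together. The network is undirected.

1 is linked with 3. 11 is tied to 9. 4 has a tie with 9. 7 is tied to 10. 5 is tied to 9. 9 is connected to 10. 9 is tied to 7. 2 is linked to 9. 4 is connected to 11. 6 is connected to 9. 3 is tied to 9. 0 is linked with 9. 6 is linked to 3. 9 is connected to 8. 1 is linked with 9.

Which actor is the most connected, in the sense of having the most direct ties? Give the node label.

9

Degrees — 0:1, 1:2, 2:1, 3:3, 4:2, 5:1, 6:2, 7:2, 8:1, 9:11, 10:2, 11:2.
The maximum is 11, attained only by 9.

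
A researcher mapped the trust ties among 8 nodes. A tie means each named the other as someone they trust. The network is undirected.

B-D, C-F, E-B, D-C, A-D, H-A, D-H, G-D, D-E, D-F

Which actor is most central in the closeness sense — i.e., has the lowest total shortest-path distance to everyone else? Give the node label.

D

Farness (sum of distances to all others) for each node — A:12, B:12, C:12, D:7, E:12, F:12, G:13, H:12.
The smallest farness is 7, for D, so D has the highest closeness.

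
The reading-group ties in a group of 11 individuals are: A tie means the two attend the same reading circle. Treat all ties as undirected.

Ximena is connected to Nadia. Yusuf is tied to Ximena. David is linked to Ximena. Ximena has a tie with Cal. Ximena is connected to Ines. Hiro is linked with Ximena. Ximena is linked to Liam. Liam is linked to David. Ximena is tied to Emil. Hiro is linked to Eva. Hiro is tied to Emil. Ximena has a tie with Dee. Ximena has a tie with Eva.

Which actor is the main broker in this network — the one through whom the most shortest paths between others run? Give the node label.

Unnormalized betweenness of each node: Cal:0, David:0, Dee:0, Emil:0, Eva:0, Hiro:1/2, Ines:0, Liam:0, Nadia:0, Ximena:83/2, Yusuf:0.
Ximena has the largest value, 83/2, making it the main broker — the node through which the most shortest paths run.

Ximena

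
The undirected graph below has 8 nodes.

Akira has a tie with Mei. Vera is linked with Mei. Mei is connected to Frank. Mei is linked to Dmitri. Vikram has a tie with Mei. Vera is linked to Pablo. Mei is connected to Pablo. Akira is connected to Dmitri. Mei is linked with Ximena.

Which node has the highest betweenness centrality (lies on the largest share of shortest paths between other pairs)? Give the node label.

Unnormalized betweenness of each node: Akira:0, Dmitri:0, Frank:0, Mei:19, Pablo:0, Vera:0, Vikram:0, Ximena:0.
Mei has the largest value, 19, making it the main broker — the node through which the most shortest paths run.

Mei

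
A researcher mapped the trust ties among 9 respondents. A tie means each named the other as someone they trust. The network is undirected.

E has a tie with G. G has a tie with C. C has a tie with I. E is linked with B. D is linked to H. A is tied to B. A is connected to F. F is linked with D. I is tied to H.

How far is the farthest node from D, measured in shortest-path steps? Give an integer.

Distances from D: A:2, B:3, C:3, E:4, F:1, G:4, H:1, I:2.
The largest is 4 (to G and E), so the eccentricity of D is 4.

4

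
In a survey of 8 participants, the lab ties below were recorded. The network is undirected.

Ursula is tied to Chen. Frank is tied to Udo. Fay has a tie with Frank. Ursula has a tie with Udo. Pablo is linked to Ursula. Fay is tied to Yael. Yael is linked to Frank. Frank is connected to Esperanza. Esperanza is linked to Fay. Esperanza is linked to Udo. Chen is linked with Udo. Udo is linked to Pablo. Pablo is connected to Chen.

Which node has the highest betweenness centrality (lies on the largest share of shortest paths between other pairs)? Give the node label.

Udo

Unnormalized betweenness of each node: Chen:0, Esperanza:2, Fay:1/2, Frank:13/2, Pablo:0, Udo:12, Ursula:0, Yael:0.
Udo has the largest value, 12, making it the main broker — the node through which the most shortest paths run.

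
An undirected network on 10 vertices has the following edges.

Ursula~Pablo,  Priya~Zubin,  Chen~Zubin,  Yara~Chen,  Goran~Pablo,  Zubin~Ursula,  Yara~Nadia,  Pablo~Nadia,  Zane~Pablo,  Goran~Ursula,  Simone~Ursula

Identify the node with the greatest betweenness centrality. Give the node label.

Unnormalized betweenness of each node: Chen:4, Goran:0, Nadia:5, Pablo:14, Priya:0, Simone:0, Ursula:17, Yara:3, Zane:0, Zubin:13.
Ursula has the largest value, 17, making it the main broker — the node through which the most shortest paths run.

Ursula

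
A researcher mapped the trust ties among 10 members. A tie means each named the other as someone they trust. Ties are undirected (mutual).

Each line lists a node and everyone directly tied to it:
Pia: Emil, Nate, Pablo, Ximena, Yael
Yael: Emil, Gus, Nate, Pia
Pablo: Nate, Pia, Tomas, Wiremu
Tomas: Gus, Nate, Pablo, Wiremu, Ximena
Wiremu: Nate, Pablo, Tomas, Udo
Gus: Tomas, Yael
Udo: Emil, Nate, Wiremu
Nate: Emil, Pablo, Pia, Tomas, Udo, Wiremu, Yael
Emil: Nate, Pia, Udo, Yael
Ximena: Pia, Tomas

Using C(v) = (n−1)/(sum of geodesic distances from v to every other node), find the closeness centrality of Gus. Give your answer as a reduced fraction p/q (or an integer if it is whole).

Distances from Gus: Emil:2, Nate:2, Pablo:2, Pia:2, Tomas:1, Udo:3, Wiremu:2, Ximena:2, Yael:1. Sum = 17.
n = 10, so closeness = 9/17.

9/17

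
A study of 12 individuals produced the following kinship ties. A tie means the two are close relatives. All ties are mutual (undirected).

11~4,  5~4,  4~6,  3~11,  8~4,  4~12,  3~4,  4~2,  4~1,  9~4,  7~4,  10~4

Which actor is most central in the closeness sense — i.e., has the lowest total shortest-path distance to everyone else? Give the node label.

4

Farness (sum of distances to all others) for each node — 1:21, 2:21, 3:20, 4:11, 5:21, 6:21, 7:21, 8:21, 9:21, 10:21, 11:20, 12:21.
The smallest farness is 11, for 4, so 4 has the highest closeness.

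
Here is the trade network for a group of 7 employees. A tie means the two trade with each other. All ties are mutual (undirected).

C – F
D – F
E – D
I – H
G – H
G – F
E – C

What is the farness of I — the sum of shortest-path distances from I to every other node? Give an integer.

19

Distances from I: C:4, D:4, E:5, F:3, G:2, H:1.
Sum = 4 + 4 + 5 + 3 + 2 + 1 = 19.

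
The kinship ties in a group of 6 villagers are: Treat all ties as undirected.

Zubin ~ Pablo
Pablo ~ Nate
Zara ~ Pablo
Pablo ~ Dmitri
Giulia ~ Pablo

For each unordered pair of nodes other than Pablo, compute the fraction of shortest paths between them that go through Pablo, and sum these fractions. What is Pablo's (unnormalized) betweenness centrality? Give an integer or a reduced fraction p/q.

Pairs whose geodesics pass through Pablo — Zara–Giulia: 1; Zara–Zubin: 1; Zara–Nate: 1; Zara–Dmitri: 1; Giulia–Zubin: 1; Giulia–Nate: 1; Giulia–Dmitri: 1; Zubin–Nate: 1; Zubin–Dmitri: 1; Nate–Dmitri: 1.
All other pairs contribute 0.
Summing the contributions gives betweenness(Pablo) = 10.

10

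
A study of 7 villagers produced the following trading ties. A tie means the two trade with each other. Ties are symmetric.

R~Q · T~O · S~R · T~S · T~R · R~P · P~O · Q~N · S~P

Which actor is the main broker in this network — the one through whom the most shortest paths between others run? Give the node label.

R

Unnormalized betweenness of each node: N:0, O:1/3, P:2, Q:5, R:25/3, S:1/3, T:2.
R has the largest value, 25/3, making it the main broker — the node through which the most shortest paths run.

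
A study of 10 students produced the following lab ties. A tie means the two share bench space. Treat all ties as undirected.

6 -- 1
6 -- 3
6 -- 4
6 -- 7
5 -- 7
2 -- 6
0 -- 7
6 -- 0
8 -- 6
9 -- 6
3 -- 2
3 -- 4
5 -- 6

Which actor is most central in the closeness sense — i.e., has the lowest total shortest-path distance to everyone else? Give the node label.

6

Farness (sum of distances to all others) for each node — 0:16, 1:17, 2:16, 3:15, 4:16, 5:16, 6:9, 7:15, 8:17, 9:17.
The smallest farness is 9, for 6, so 6 has the highest closeness.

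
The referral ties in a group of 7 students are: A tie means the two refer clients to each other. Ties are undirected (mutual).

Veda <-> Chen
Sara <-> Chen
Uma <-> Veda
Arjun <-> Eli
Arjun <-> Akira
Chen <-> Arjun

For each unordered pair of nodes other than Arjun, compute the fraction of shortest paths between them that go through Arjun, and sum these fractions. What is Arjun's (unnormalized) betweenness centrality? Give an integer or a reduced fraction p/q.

9

Pairs whose geodesics pass through Arjun — Akira–Uma: 1; Akira–Sara: 1; Akira–Veda: 1; Akira–Eli: 1; Akira–Chen: 1; Uma–Eli: 1; Sara–Eli: 1; Veda–Eli: 1; Eli–Chen: 1.
All other pairs contribute 0.
Summing the contributions gives betweenness(Arjun) = 9.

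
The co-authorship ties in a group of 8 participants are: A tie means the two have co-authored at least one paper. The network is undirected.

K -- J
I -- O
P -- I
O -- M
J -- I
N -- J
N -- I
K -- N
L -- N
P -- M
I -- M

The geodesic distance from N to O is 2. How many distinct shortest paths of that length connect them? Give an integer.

1

The shortest distance is 2, and the only length-2 path is N–I–O. So there is exactly 1 shortest path.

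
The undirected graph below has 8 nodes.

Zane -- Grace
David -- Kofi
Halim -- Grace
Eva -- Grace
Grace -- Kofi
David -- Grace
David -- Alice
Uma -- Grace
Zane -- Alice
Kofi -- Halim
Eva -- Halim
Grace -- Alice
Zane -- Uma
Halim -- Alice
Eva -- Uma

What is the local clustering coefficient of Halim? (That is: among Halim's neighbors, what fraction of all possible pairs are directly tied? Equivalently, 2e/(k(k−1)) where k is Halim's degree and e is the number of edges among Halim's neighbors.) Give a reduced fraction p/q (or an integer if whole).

Halim's neighbors: Alice, Eva, Grace, and Kofi (k = 4).
Possible neighbor pairs: C(4,2) = 6. Edges among them: Alice–Grace, Eva–Grace, Grace–Kofi → e = 3.
Clustering(Halim) = 3/6 = 1/2.

1/2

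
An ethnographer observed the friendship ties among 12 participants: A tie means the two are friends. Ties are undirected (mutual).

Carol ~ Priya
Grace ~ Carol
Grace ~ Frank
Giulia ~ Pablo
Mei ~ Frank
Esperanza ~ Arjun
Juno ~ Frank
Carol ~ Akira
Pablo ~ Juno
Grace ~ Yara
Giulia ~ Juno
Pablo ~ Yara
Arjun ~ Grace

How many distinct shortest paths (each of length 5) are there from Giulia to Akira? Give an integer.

2

The shortest distance is 5. The length-5 paths are: Giulia–Pablo–Yara–Grace–Carol–Akira; Giulia–Juno–Frank–Grace–Carol–Akira.
That gives 2 distinct shortest paths.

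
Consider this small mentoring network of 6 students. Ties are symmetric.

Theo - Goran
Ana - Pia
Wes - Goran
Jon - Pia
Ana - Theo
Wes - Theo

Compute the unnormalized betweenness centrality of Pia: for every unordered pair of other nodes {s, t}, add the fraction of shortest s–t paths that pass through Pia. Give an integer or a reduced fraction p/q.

Pairs whose geodesics pass through Pia — Wes–Jon: 1; Theo–Jon: 1; Ana–Jon: 1; Jon–Goran: 1.
All other pairs contribute 0.
Summing the contributions gives betweenness(Pia) = 4.

4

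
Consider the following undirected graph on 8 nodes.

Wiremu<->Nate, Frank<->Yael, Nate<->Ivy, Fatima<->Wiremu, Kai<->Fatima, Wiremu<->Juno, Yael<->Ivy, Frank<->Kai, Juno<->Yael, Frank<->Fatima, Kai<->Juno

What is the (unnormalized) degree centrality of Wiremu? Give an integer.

3

Wiremu is directly tied to Fatima, Juno, and Nate. That is 3 neighbors, so the degree of Wiremu is 3.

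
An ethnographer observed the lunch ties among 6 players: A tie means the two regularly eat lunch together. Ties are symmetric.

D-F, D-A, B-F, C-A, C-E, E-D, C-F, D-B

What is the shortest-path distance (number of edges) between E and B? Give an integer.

One shortest route is E – D – B, which uses 2 edges, and E and B are not directly tied, so nothing shorter exists. So d(E,B) = 2.

2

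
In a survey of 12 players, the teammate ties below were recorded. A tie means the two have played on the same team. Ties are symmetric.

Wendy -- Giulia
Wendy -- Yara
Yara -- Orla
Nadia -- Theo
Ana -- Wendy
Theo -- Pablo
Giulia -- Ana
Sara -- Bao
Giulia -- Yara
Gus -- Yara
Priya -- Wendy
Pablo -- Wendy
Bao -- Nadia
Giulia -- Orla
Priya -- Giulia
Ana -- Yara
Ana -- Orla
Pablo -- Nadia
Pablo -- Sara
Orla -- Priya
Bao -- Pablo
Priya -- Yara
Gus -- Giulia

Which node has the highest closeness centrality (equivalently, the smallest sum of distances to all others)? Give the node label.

Farness (sum of distances to all others) for each node — Ana:22, Bao:27, Giulia:20, Gus:29, Nadia:27, Orla:27, Pablo:19, Priya:22, Sara:28, Theo:28, Wendy:17, Yara:20.
The smallest farness is 17, for Wendy, so Wendy has the highest closeness.

Wendy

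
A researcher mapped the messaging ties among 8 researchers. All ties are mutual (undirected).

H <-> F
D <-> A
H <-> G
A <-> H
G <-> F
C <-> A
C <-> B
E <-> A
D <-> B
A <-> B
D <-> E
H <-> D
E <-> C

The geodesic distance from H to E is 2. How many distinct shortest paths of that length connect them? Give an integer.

2

The shortest distance is 2. The length-2 paths are: H–D–E; H–A–E.
That gives 2 distinct shortest paths.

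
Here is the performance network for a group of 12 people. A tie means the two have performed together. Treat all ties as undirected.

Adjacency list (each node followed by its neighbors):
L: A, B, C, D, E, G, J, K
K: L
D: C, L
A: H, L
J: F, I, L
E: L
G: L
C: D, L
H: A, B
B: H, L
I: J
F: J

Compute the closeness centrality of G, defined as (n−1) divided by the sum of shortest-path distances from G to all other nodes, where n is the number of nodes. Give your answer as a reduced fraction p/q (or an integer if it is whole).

11/24

Distances from G: A:2, B:2, C:2, D:2, E:2, F:3, H:3, I:3, J:2, K:2, L:1. Sum = 24.
n = 12, so closeness = 11/24.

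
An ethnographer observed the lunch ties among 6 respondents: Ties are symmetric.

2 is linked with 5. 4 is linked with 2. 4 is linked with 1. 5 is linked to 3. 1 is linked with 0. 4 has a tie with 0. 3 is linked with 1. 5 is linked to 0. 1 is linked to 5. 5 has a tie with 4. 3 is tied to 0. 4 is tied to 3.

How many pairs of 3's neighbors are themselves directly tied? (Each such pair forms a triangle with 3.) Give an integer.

3's neighbors: 0, 1, 4, and 5.
Neighbor pairs that are themselves tied: 3–0–1; 3–0–4; 3–0–5; 3–1–4; 3–1–5; 3–4–5. Each forms one triangle with 3, for 6 in total.

6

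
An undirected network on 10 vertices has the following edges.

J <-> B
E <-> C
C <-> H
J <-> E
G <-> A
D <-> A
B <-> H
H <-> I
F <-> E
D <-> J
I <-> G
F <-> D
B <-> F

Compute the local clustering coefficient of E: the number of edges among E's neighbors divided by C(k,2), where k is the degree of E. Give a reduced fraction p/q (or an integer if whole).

E's neighbors: C, F, and J (k = 3).
Possible neighbor pairs: C(3,2) = 3. Edges among them: none → e = 0.
Clustering(E) = 0/3 = 0.

0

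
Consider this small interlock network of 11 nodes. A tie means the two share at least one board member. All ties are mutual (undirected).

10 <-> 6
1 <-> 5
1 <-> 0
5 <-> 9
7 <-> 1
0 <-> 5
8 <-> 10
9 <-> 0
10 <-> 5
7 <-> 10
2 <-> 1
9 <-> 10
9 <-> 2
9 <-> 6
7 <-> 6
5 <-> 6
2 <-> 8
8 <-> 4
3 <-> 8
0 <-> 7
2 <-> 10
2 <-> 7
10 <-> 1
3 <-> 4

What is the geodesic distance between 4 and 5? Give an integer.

One shortest route is 4 – 8 – 10 – 5, which uses 3 edges, and at distance 2 from 4 we only reach {2, 10}, which does not include 5. So d(4,5) = 3.

3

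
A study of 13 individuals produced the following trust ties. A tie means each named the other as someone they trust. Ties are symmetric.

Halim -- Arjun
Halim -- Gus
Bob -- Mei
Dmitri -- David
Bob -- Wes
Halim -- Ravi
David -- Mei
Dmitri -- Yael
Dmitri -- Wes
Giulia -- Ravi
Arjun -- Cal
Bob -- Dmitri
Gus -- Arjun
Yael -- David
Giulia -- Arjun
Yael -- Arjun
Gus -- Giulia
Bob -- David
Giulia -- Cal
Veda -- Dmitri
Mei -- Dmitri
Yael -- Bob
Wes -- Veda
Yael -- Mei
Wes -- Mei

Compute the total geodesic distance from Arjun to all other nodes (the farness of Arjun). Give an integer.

21

Distances from Arjun: Bob:2, Cal:1, David:2, Dmitri:2, Giulia:1, Gus:1, Halim:1, Mei:2, Ravi:2, Veda:3, Wes:3, Yael:1.
Sum = 2 + 1 + 2 + 2 + 1 + 1 + 1 + 2 + 2 + 3 + 3 + 1 = 21.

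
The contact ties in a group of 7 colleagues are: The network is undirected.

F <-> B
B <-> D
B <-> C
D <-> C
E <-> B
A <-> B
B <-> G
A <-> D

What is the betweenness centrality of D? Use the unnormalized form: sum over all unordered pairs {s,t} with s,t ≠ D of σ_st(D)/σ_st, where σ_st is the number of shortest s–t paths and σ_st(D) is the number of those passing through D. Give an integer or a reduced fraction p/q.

1/2

Pairs whose geodesics pass through D — C–A: 1/2.
All other pairs contribute 0.
Summing the contributions gives betweenness(D) = 1/2.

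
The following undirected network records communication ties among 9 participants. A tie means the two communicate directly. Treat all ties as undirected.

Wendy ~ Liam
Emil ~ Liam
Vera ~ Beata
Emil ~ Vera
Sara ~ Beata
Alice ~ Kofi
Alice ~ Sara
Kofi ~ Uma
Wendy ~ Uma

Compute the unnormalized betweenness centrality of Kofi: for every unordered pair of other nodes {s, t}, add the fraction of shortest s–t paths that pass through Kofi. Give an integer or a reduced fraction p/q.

6

Pairs whose geodesics pass through Kofi — Uma–Beata: 1; Uma–Sara: 1; Uma–Alice: 1; Wendy–Sara: 1; Wendy–Alice: 1; Liam–Alice: 1.
All other pairs contribute 0.
Summing the contributions gives betweenness(Kofi) = 6.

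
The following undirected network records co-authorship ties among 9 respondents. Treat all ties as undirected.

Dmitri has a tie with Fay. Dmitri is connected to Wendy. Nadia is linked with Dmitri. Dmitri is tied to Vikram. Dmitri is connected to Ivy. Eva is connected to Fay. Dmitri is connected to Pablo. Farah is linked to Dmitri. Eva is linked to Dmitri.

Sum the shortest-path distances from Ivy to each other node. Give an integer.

Distances from Ivy: Dmitri:1, Eva:2, Farah:2, Fay:2, Nadia:2, Pablo:2, Vikram:2, Wendy:2.
Sum = 1 + 2 + 2 + 2 + 2 + 2 + 2 + 2 = 15.

15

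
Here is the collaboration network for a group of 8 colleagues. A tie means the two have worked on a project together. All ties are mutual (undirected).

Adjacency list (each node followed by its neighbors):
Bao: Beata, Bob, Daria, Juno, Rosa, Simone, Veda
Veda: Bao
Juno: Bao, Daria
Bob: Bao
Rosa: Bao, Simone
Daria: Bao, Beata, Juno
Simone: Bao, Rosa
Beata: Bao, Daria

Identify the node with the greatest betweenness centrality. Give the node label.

Unnormalized betweenness of each node: Bao:35/2, Beata:0, Bob:0, Daria:1/2, Juno:0, Rosa:0, Simone:0, Veda:0.
Bao has the largest value, 35/2, making it the main broker — the node through which the most shortest paths run.

Bao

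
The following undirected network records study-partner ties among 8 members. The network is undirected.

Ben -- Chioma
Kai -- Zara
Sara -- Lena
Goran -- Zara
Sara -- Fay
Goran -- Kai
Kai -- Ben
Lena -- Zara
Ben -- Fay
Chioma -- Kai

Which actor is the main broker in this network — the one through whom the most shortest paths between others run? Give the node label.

Kai

Unnormalized betweenness of each node: Ben:5, Chioma:0, Fay:3, Goran:0, Kai:7, Lena:3, Sara:2, Zara:5.
Kai has the largest value, 7, making it the main broker — the node through which the most shortest paths run.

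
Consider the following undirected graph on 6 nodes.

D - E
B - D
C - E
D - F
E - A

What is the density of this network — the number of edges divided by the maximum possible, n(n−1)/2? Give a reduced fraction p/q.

1/3

There are 5 edges and 6 nodes, so the maximum possible is C(6,2) = 15.
Density = 5/15 = 1/3.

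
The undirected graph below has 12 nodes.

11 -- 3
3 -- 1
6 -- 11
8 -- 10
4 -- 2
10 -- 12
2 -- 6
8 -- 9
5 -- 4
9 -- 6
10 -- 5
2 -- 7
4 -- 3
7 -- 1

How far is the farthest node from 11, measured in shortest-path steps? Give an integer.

5

Distances from 11: 1:2, 2:2, 3:1, 4:2, 5:3, 6:1, 7:3, 8:3, 9:2, 10:4, 12:5.
The largest is 5 (to 12), so the eccentricity of 11 is 5.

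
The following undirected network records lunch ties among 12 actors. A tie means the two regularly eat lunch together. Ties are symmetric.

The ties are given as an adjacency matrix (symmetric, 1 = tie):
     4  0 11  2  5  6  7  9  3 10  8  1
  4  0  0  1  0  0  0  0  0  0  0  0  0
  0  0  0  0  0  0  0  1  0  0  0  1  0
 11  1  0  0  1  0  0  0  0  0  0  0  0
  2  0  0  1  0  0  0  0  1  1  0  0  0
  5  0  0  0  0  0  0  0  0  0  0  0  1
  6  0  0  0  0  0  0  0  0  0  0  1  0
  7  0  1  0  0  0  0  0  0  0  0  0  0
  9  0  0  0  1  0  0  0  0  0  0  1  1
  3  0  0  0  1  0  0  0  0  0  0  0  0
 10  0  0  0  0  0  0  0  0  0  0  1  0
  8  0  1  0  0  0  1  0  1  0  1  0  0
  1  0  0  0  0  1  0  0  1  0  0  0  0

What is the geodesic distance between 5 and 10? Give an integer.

4

One shortest route is 5 – 1 – 9 – 8 – 10, which uses 4 edges, and at distance 3 from 5 we only reach {2, 8}, which does not include 10. So d(5,10) = 4.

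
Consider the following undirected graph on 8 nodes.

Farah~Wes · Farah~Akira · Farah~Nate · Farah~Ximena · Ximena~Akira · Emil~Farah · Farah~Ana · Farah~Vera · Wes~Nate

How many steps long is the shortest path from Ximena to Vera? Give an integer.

One shortest route is Ximena – Farah – Vera, which uses 2 edges, and Ximena and Vera are not directly tied, so nothing shorter exists. So d(Ximena,Vera) = 2.

2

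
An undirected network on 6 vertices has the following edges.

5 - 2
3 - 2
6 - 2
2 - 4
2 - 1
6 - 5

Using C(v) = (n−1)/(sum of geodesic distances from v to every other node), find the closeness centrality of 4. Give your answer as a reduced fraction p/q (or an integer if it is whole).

Distances from 4: 1:2, 2:1, 3:2, 5:2, 6:2. Sum = 9.
n = 6, so closeness = 5/9.

5/9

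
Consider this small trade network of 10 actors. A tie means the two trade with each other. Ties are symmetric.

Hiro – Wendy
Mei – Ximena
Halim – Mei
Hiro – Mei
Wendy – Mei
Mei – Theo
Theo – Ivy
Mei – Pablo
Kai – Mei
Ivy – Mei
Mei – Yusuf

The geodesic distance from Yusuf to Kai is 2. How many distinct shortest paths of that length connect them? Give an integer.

The shortest distance is 2, and the only length-2 path is Yusuf–Mei–Kai. So there is exactly 1 shortest path.

1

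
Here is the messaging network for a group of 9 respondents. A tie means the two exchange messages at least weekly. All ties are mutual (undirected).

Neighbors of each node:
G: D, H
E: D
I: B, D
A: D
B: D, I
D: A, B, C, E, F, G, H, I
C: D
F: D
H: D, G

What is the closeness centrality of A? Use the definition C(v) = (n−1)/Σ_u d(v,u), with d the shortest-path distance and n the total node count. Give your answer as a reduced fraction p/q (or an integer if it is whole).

8/15

Distances from A: B:2, C:2, D:1, E:2, F:2, G:2, H:2, I:2. Sum = 15.
n = 9, so closeness = 8/15.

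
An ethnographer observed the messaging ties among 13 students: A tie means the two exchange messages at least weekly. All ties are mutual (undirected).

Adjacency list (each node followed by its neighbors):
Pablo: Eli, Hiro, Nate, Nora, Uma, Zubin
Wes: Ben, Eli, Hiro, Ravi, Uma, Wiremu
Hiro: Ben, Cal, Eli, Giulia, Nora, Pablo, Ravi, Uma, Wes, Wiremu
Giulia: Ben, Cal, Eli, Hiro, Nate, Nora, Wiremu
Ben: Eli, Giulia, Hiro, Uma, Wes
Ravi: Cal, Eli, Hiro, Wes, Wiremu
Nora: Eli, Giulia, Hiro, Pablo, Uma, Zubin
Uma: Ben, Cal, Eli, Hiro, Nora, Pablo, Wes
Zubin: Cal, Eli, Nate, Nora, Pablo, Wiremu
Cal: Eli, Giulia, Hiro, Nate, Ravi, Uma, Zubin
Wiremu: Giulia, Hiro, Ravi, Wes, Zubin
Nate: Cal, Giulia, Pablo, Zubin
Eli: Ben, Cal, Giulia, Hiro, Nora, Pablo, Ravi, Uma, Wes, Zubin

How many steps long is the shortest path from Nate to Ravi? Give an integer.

2

One shortest route is Nate – Cal – Ravi, which uses 2 edges, and Nate and Ravi are not directly tied, so nothing shorter exists. So d(Nate,Ravi) = 2.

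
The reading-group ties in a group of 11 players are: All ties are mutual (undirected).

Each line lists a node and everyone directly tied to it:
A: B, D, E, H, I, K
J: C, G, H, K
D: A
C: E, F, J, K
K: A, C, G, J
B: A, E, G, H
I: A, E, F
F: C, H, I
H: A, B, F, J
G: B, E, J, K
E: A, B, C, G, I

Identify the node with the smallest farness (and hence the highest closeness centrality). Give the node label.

A

Farness (sum of distances to all others) for each node — A:14, B:16, C:17, D:23, E:15, F:19, G:18, H:16, I:18, J:18, K:16.
The smallest farness is 14, for A, so A has the highest closeness.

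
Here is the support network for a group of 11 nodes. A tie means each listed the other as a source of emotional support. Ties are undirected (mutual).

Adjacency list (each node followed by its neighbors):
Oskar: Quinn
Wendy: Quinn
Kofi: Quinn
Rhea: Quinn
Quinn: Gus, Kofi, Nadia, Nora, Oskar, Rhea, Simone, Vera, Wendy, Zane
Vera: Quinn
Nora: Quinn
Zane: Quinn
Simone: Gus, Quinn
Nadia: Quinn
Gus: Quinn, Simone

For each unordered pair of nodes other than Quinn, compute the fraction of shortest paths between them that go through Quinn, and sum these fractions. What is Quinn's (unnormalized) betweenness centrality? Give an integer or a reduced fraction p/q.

44

Pairs whose geodesics pass through Quinn — Nadia–Rhea: 1; Nadia–Oskar: 1; Nadia–Nora: 1; Nadia–Vera: 1; Nadia–Gus: 1; Nadia–Simone: 1; Nadia–Zane: 1; Nadia–Kofi: 1; Nadia–Wendy: 1; Rhea–Oskar: 1; Rhea–Nora: 1; Rhea–Vera: 1; Rhea–Gus: 1; Rhea–Simone: 1 … (+30 more pairs).
All other pairs contribute 0.
Summing the contributions gives betweenness(Quinn) = 44.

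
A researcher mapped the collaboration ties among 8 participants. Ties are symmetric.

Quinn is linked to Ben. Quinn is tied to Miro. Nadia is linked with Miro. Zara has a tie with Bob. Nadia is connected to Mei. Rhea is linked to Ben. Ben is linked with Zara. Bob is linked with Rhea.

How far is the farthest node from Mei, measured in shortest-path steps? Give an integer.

Distances from Mei: Ben:4, Bob:6, Miro:2, Nadia:1, Quinn:3, Rhea:5, Zara:5.
The largest is 6 (to Bob), so the eccentricity of Mei is 6.

6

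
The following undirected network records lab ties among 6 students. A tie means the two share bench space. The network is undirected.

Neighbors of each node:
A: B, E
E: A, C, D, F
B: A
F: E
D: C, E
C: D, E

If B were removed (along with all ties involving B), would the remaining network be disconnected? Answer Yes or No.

No

Even without B, every remaining node can still reach every other (the residual graph is connected), so B is not a cut vertex.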